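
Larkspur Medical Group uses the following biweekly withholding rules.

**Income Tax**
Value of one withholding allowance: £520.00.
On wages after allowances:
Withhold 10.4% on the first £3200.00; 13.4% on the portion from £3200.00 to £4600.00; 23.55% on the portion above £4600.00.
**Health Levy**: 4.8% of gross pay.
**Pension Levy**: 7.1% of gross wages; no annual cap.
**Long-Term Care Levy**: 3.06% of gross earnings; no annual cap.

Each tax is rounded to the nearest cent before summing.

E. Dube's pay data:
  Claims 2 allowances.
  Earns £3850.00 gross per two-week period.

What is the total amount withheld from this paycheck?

£868.20

Income Tax: taxable = £3850.00 − 2×£520.00 = £2810.00
  10.4% × £2810.00 = £292.24
Health Levy: 4.8% × £3850.00 = £184.80
Pension Levy: 7.1% × £3850.00 = £273.35
Long-Term Care Levy: 3.06% × £3850.00 = £117.81
Total: £292.24 + £184.80 + £273.35 + £117.81 = £868.20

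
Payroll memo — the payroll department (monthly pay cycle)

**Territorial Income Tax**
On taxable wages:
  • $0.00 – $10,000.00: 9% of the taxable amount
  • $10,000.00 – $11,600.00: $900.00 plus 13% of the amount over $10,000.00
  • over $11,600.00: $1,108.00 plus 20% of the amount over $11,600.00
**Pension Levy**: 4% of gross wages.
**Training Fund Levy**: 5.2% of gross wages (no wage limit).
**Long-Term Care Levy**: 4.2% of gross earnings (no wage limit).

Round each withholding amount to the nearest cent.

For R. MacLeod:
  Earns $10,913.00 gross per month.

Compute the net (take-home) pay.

Territorial Income Tax: taxable = $10,913.00
  $900.00 + 13% × ($10,913.00 − $10,000.00) = $900.00 + 13% × $913.00 = $1,018.69
Pension Levy: 4% × $10,913.00 = $436.52
Training Fund Levy: 5.2% × $10,913.00 = $567.48
Long-Term Care Levy: 4.2% × $10,913.00 = $458.35
Total withheld: $1,018.69 + $436.52 + $567.48 + $458.35 = $2,481.04
Net pay: $10,913.00 − $2,481.04 = $8,431.96

$8,431.96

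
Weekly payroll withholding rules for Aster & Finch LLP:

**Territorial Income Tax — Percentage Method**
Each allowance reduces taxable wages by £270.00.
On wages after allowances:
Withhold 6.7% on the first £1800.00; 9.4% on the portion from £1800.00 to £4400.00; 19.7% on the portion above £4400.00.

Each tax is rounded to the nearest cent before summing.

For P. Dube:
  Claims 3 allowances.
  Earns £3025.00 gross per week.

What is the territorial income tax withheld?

Territorial Income Tax: taxable = £3025.00 − 3×£270.00 = £2215.00
  £120.60 + 9.4% × (£2215.00 − £1800.00) = £120.60 + 9.4% × £415.00 = £159.61

£159.61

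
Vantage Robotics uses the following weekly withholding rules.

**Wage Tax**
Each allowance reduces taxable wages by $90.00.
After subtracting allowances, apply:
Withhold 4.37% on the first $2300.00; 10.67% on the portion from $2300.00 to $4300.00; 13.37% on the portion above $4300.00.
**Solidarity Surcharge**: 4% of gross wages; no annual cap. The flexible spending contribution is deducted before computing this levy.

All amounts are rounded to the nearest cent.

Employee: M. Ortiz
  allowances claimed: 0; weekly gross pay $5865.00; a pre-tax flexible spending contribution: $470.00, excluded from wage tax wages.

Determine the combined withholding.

Wage Tax: taxable = $5865.00 − $470.00 = $5395.00
  $313.91 + 13.37% × ($5395.00 − $4300.00) = $313.91 + 13.37% × $1095.00 = $460.31
Solidarity Surcharge: 4% × $5395.00 = $215.80
Total: $460.31 + $215.80 = $676.11

$676.11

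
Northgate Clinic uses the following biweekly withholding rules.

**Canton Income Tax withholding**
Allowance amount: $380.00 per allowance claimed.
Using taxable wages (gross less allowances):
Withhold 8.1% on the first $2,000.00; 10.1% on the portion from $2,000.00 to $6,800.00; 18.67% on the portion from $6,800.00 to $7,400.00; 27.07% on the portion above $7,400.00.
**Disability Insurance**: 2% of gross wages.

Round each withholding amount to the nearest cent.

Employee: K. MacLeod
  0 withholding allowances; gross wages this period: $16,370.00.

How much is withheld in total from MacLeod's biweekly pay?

$3,514.40

Canton Income Tax: taxable = $16,370.00
  $758.82 + 27.07% × ($16,370.00 − $7,400.00) = $758.82 + 27.07% × $8,970.00 = $3,187.00
Disability Insurance: 2% × $16,370.00 = $327.40
Total: $3,187.00 + $327.40 = $3,514.40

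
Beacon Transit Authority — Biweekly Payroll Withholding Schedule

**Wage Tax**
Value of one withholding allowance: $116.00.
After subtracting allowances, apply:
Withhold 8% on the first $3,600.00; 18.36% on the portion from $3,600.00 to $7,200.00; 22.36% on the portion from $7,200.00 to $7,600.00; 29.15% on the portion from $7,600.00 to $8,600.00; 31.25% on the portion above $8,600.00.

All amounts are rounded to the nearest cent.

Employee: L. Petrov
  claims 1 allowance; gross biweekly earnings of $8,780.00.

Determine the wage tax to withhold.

$1,349.90

Wage Tax: taxable = $8,780.00 − 1×$116.00 = $8,664.00
  $1,329.90 + 31.25% × ($8,664.00 − $8,600.00) = $1,329.90 + 31.25% × $64.00 = $1,349.90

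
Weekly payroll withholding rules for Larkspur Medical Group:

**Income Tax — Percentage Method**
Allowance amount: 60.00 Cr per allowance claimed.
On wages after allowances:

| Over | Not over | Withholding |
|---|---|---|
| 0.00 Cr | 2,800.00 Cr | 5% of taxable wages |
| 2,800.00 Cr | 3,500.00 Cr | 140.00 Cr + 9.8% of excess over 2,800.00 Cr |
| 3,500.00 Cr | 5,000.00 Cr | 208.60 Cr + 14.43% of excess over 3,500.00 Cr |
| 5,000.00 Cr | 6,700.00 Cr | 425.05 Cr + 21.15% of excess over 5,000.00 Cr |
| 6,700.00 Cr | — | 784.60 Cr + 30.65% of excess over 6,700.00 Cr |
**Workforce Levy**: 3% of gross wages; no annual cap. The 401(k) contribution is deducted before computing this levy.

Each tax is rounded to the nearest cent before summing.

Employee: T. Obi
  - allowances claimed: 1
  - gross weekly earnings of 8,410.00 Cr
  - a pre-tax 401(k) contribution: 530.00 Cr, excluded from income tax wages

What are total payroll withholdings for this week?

Income Tax: taxable = 8,410.00 Cr − 530.00 Cr − 1×60.00 Cr = 7,820.00 Cr
  784.60 Cr + 30.65% × (7,820.00 Cr − 6,700.00 Cr) = 784.60 Cr + 30.65% × 1,120.00 Cr = 1,127.88 Cr
Workforce Levy: 3% × 7,880.00 Cr = 236.40 Cr
Total: 1,127.88 Cr + 236.40 Cr = 1,364.28 Cr

1,364.28 Cr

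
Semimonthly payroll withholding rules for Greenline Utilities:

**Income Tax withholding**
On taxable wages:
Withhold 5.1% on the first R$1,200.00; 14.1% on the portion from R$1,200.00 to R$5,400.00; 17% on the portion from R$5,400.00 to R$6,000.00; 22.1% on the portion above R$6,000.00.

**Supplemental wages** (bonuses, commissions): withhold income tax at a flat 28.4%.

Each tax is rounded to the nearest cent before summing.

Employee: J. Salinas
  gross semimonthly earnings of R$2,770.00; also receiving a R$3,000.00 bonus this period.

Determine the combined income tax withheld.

R$1,134.57

Income Tax: taxable = R$2,770.00
  R$61.20 + 14.1% × (R$2,770.00 − R$1,200.00) = R$61.20 + 14.1% × R$1,570.00 = R$282.57
Supplemental (28.4% flat on bonus): 28.4% × R$3,000.00 = R$852.00
Total income tax: R$282.57 + R$852.00 = R$1,134.57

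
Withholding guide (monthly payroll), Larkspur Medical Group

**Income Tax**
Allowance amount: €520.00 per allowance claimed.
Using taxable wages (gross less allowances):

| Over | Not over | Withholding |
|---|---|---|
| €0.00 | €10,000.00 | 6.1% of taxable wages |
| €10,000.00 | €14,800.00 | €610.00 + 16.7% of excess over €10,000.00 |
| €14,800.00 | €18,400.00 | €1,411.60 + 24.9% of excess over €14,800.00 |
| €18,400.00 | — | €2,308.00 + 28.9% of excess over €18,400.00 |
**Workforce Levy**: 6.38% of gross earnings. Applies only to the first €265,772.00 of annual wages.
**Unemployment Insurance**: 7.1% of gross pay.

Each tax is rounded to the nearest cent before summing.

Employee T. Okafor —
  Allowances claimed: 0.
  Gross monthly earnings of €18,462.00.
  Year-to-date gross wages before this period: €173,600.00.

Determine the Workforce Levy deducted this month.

Workforce Levy: 6.38% × €18,462.00 = €1,177.88

€1,177.88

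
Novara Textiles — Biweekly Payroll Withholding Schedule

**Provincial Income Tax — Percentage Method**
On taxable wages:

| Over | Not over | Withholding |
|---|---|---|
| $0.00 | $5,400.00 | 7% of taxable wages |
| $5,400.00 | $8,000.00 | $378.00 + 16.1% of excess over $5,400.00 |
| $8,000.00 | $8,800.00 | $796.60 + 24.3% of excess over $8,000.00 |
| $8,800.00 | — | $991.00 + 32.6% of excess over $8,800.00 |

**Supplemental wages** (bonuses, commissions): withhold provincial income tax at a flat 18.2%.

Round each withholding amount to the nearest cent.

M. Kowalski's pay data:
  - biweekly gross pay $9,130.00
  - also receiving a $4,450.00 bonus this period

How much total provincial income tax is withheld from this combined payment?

Provincial Income Tax: taxable = $9,130.00
  $991.00 + 32.6% × ($9,130.00 − $8,800.00) = $991.00 + 32.6% × $330.00 = $1,098.58
Supplemental (18.2% flat on bonus): 18.2% × $4,450.00 = $809.90
Total provincial income tax: $1,098.58 + $809.90 = $1,908.48

$1,908.48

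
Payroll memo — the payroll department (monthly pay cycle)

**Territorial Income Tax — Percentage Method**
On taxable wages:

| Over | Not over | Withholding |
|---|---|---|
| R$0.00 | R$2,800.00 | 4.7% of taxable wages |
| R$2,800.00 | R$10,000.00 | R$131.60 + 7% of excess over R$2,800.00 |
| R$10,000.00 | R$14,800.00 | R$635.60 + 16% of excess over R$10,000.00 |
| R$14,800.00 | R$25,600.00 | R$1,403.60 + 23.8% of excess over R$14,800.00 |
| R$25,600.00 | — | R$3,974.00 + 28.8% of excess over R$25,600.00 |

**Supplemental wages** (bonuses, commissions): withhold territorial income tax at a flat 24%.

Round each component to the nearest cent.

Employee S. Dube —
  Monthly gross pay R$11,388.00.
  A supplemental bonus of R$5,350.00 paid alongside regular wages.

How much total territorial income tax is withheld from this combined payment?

Territorial Income Tax: taxable = R$11,388.00
  R$635.60 + 16% × (R$11,388.00 − R$10,000.00) = R$635.60 + 16% × R$1,388.00 = R$857.68
Supplemental (24% flat on bonus): 24% × R$5,350.00 = R$1,284.00
Total territorial income tax: R$857.68 + R$1,284.00 = R$2,141.68

R$2,141.68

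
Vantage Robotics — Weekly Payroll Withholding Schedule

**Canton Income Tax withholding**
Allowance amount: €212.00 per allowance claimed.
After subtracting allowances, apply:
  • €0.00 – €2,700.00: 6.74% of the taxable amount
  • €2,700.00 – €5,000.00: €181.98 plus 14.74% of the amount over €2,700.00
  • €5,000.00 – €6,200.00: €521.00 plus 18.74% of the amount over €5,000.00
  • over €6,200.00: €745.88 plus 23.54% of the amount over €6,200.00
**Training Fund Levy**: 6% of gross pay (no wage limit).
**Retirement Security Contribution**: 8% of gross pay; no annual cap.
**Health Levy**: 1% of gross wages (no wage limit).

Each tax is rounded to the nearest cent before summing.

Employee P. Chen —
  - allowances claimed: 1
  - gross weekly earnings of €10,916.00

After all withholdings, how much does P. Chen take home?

Canton Income Tax: taxable = €10,916.00 − 1×€212.00 = €10,704.00
  €745.88 + 23.54% × (€10,704.00 − €6,200.00) = €745.88 + 23.54% × €4,504.00 = €1,806.12
Training Fund Levy: 6% × €10,916.00 = €654.96
Retirement Security Contribution: 8% × €10,916.00 = €873.28
Health Levy: 1% × €10,916.00 = €109.16
Total withheld: €1,806.12 + €654.96 + €873.28 + €109.16 = €3,443.52
Net pay: €10,916.00 − €3,443.52 = €7,472.48

€7,472.48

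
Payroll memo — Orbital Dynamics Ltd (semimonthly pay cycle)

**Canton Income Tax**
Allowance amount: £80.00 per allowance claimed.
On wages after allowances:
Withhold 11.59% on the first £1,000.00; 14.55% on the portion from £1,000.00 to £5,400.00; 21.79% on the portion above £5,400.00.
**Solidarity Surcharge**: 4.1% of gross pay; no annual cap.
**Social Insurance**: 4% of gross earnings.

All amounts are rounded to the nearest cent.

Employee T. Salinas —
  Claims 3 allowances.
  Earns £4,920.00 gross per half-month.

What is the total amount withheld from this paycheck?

£1,049.86

Canton Income Tax: taxable = £4,920.00 − 3×£80.00 = £4,680.00
  £115.90 + 14.55% × (£4,680.00 − £1,000.00) = £115.90 + 14.55% × £3,680.00 = £651.34
Solidarity Surcharge: 4.1% × £4,920.00 = £201.72
Social Insurance: 4% × £4,920.00 = £196.80
Total: £651.34 + £201.72 + £196.80 = £1,049.86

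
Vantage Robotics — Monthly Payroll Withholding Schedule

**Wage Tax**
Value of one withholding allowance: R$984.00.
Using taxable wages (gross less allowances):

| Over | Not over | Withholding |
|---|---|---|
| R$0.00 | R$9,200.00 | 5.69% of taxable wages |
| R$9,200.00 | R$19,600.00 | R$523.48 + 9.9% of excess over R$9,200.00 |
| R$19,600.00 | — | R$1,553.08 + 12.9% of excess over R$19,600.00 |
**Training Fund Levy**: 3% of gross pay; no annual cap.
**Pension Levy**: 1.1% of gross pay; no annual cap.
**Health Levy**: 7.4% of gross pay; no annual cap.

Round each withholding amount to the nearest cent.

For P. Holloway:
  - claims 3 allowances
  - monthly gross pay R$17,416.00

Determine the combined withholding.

R$3,047.46

Wage Tax: taxable = R$17,416.00 − 3×R$984.00 = R$14,464.00
  R$523.48 + 9.9% × (R$14,464.00 − R$9,200.00) = R$523.48 + 9.9% × R$5,264.00 = R$1,044.62
Training Fund Levy: 3% × R$17,416.00 = R$522.48
Pension Levy: 1.1% × R$17,416.00 = R$191.58
Health Levy: 7.4% × R$17,416.00 = R$1,288.78
Total: R$1,044.62 + R$522.48 + R$191.58 + R$1,288.78 = R$3,047.46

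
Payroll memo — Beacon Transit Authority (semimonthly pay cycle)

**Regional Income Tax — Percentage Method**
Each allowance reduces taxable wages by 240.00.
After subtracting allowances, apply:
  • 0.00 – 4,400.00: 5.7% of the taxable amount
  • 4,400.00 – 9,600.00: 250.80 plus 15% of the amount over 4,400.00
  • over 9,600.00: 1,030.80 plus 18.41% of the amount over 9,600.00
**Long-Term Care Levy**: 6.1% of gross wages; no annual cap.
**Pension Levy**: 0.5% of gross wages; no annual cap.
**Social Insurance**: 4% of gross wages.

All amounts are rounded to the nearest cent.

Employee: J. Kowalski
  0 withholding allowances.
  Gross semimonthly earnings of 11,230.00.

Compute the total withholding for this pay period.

Regional Income Tax: taxable = 11,230.00
  1,030.80 + 18.41% × (11,230.00 − 9,600.00) = 1,030.80 + 18.41% × 1,630.00 = 1,330.88
Long-Term Care Levy: 6.1% × 11,230.00 = 685.03
Pension Levy: 0.5% × 11,230.00 = 56.15
Social Insurance: 4% × 11,230.00 = 449.20
Total: 1,330.88 + 685.03 + 56.15 + 449.20 = 2,521.26

2,521.26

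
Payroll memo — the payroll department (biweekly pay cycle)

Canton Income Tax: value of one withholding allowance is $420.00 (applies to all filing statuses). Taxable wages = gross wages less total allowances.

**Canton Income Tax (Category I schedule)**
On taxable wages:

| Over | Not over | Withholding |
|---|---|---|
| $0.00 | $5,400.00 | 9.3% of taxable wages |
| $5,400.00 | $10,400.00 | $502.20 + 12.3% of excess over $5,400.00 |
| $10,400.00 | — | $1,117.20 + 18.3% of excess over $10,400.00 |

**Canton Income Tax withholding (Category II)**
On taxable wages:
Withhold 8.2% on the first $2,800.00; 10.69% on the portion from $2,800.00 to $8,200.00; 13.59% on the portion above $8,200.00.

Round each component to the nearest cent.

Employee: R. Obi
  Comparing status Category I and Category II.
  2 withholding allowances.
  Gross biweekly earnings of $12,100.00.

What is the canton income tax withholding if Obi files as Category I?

Canton Income Tax (Category I): taxable = $12,100.00 − 2×$420.00 = $11,260.00
  $1,117.20 + 18.3% × ($11,260.00 − $10,400.00) = $1,117.20 + 18.3% × $860.00 = $1,274.58

$1,274.58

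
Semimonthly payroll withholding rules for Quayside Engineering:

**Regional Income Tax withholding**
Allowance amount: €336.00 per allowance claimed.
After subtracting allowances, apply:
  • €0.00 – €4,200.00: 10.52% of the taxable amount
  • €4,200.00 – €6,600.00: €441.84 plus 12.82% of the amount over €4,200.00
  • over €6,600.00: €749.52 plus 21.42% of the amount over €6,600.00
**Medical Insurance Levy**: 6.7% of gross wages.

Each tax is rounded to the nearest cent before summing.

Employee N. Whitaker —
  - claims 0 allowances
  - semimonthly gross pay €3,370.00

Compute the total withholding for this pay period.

Regional Income Tax: taxable = €3,370.00
  10.52% × €3,370.00 = €354.52
Medical Insurance Levy: 6.7% × €3,370.00 = €225.79
Total: €354.52 + €225.79 = €580.31

€580.31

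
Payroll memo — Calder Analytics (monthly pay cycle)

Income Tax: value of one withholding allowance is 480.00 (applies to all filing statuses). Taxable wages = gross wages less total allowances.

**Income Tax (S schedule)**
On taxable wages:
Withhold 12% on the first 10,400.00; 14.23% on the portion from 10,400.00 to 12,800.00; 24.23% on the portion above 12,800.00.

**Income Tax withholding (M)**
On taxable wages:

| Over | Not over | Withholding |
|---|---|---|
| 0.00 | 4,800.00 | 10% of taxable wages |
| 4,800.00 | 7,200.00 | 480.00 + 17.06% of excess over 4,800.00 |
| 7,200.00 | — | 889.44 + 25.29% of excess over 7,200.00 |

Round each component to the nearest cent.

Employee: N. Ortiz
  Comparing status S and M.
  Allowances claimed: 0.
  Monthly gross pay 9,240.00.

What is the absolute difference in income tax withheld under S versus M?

296.56

Income Tax (S): taxable = 9,240.00
  12% × 9,240.00 = 1,108.80
Income Tax (M): taxable = 9,240.00
  889.44 + 25.29% × (9,240.00 − 7,200.00) = 889.44 + 25.29% × 2,040.00 = 1,405.36
Difference: |1,108.80 − 1,405.36| = 296.56 (higher under M)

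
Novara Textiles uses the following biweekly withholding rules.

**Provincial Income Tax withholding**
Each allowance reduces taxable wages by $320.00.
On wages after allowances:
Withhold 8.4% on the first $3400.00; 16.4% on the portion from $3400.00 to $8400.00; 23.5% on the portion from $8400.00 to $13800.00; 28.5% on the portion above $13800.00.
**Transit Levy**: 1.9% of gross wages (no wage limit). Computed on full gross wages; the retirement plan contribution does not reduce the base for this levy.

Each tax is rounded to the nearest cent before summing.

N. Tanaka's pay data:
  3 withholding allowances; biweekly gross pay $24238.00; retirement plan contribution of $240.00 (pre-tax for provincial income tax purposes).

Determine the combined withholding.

$5467.95

Provincial Income Tax: taxable = $24238.00 − $240.00 − 3×$320.00 = $23038.00
  $2374.60 + 28.5% × ($23038.00 − $13800.00) = $2374.60 + 28.5% × $9238.00 = $5007.43
Transit Levy: 1.9% × $24238.00 = $460.52
Total: $5007.43 + $460.52 = $5467.95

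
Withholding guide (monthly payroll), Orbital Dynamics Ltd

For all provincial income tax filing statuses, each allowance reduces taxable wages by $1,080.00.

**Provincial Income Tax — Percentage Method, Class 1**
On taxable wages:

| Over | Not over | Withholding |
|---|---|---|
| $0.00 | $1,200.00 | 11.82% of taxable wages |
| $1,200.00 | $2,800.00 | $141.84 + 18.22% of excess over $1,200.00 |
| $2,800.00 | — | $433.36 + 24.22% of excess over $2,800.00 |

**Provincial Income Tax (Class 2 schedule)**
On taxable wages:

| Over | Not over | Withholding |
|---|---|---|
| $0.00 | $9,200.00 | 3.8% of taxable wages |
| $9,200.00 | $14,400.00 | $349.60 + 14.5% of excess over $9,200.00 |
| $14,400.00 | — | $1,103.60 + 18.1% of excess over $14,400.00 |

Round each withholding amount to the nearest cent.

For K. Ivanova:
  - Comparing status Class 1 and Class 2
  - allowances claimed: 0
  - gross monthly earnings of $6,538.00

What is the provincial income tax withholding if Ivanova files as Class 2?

Provincial Income Tax (Class 2): taxable = $6,538.00
  3.8% × $6,538.00 = $248.44

$248.44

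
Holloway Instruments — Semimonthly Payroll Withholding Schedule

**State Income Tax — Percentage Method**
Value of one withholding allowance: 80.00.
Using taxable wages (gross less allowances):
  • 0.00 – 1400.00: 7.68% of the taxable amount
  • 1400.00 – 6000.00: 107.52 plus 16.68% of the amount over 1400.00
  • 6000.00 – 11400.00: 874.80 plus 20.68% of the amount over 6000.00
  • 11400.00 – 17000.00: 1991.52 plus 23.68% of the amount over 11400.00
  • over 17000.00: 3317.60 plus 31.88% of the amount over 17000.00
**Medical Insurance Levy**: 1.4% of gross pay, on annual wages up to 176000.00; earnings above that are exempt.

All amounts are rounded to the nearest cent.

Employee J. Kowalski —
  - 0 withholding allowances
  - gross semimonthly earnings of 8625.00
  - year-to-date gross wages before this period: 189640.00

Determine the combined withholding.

State Income Tax: taxable = 8625.00
  874.80 + 20.68% × (8625.00 − 6000.00) = 874.80 + 20.68% × 2625.00 = 1417.65
Medical Insurance Levy: YTD 189640.00 ≥ cap 176000.00 → 0.00
Total: 1417.65 + 0.00 = 1417.65

1417.65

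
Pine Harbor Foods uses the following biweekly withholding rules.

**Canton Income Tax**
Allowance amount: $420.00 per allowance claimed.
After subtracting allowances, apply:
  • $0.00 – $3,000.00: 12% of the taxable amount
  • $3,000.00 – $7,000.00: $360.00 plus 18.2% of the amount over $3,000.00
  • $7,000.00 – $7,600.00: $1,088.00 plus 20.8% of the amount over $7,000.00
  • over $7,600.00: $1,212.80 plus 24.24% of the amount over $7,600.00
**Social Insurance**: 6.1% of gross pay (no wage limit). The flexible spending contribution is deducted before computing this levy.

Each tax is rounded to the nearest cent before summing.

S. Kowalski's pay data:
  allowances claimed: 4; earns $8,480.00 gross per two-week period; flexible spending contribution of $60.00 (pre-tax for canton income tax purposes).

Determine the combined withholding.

Canton Income Tax: taxable = $8,480.00 − $60.00 − 4×$420.00 = $6,740.00
  $360.00 + 18.2% × ($6,740.00 − $3,000.00) = $360.00 + 18.2% × $3,740.00 = $1,040.68
Social Insurance: 6.1% × $8,420.00 = $513.62
Total: $1,040.68 + $513.62 = $1,554.30

$1,554.30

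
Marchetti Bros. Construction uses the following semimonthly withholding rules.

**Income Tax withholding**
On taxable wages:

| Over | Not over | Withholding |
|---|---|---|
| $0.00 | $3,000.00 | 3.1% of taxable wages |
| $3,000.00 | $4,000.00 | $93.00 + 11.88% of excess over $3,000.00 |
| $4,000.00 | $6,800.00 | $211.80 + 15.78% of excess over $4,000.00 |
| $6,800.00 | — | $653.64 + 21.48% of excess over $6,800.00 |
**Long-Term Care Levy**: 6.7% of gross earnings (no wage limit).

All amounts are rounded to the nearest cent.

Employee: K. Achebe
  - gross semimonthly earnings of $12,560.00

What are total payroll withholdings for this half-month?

$2,732.41

Income Tax: taxable = $12,560.00
  $653.64 + 21.48% × ($12,560.00 − $6,800.00) = $653.64 + 21.48% × $5,760.00 = $1,890.89
Long-Term Care Levy: 6.7% × $12,560.00 = $841.52
Total: $1,890.89 + $841.52 = $2,732.41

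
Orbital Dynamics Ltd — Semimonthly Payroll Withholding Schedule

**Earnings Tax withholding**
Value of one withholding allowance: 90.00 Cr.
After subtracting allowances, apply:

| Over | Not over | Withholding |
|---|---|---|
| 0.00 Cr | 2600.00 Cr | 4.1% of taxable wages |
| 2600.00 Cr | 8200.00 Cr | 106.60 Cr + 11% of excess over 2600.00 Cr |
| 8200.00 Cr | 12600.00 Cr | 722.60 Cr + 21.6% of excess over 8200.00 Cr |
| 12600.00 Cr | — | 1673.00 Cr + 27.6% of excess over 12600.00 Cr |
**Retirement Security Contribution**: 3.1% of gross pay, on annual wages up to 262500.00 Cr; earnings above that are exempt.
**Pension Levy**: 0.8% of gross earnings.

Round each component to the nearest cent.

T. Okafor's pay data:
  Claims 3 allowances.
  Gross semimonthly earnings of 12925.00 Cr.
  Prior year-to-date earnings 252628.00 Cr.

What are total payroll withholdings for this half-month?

2097.61 Cr

Earnings Tax: taxable = 12925.00 Cr − 3×90.00 Cr = 12655.00 Cr
  1673.00 Cr + 27.6% × (12655.00 Cr − 12600.00 Cr) = 1673.00 Cr + 27.6% × 55.00 Cr = 1688.18 Cr
Retirement Security Contribution: cap 262500.00 Cr − YTD 252628.00 Cr = 9872.00 Cr subject; 3.1% × 9872.00 Cr = 306.03 Cr
Pension Levy: 0.8% × 12925.00 Cr = 103.40 Cr
Total: 1688.18 Cr + 306.03 Cr + 103.40 Cr = 2097.61 Cr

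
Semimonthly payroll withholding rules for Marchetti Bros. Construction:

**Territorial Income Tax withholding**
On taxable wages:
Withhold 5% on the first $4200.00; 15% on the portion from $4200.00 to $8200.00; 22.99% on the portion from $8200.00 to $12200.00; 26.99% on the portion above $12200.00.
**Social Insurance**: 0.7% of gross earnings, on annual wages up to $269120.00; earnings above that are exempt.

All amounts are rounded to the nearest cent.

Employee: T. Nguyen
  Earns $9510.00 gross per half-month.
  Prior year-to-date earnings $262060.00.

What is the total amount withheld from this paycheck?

$1160.59

Territorial Income Tax: taxable = $9510.00
  $810.00 + 22.99% × ($9510.00 − $8200.00) = $810.00 + 22.99% × $1310.00 = $1111.17
Social Insurance: cap $269120.00 − YTD $262060.00 = $7060.00 subject; 0.7% × $7060.00 = $49.42
Total: $1111.17 + $49.42 = $1160.59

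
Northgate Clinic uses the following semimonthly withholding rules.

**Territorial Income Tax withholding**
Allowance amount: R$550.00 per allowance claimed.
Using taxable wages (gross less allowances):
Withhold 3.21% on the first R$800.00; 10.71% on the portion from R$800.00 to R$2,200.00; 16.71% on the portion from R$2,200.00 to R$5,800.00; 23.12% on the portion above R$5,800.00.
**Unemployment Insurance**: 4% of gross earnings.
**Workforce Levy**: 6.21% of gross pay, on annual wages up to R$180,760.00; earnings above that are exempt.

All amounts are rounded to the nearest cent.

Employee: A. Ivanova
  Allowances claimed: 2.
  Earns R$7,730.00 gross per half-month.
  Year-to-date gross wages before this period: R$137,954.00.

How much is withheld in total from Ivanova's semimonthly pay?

Territorial Income Tax: taxable = R$7,730.00 − 2×R$550.00 = R$6,630.00
  R$777.18 + 23.12% × (R$6,630.00 − R$5,800.00) = R$777.18 + 23.12% × R$830.00 = R$969.08
Unemployment Insurance: 4% × R$7,730.00 = R$309.20
Workforce Levy: 6.21% × R$7,730.00 = R$480.03
Total: R$969.08 + R$309.20 + R$480.03 = R$1,758.31

R$1,758.31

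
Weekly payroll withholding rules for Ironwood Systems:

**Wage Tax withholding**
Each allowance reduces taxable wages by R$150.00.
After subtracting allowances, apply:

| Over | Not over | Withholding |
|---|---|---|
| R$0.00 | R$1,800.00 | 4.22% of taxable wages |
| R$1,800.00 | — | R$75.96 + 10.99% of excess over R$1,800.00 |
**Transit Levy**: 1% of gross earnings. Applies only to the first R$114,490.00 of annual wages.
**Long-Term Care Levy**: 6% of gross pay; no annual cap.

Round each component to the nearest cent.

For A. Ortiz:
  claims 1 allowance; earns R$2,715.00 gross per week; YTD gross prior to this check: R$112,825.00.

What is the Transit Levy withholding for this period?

R$16.65

Transit Levy: cap R$114,490.00 − YTD R$112,825.00 = R$1,665.00 subject; 1% × R$1,665.00 = R$16.65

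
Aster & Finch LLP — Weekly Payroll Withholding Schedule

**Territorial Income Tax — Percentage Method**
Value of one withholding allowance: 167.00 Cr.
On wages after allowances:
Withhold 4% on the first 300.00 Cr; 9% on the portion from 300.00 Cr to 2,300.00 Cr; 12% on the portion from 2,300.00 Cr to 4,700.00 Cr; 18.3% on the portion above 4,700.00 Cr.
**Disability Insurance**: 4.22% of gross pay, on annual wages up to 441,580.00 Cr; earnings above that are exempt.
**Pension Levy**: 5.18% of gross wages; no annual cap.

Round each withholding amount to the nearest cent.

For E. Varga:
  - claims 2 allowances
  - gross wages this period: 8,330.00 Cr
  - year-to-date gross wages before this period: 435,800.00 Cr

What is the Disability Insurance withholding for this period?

Disability Insurance: cap 441,580.00 Cr − YTD 435,800.00 Cr = 5,780.00 Cr subject; 4.22% × 5,780.00 Cr = 243.92 Cr

243.92 Cr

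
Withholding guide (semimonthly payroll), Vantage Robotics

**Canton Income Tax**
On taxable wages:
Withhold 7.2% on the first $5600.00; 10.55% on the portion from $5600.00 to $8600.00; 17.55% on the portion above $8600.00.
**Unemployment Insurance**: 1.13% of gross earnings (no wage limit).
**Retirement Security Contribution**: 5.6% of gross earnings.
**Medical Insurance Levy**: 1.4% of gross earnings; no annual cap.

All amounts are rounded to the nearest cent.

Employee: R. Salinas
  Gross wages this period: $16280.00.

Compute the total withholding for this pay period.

Canton Income Tax: taxable = $16280.00
  $719.70 + 17.55% × ($16280.00 − $8600.00) = $719.70 + 17.55% × $7680.00 = $2067.54
Unemployment Insurance: 1.13% × $16280.00 = $183.96
Retirement Security Contribution: 5.6% × $16280.00 = $911.68
Medical Insurance Levy: 1.4% × $16280.00 = $227.92
Total: $2067.54 + $183.96 + $911.68 + $227.92 = $3391.10

$3391.10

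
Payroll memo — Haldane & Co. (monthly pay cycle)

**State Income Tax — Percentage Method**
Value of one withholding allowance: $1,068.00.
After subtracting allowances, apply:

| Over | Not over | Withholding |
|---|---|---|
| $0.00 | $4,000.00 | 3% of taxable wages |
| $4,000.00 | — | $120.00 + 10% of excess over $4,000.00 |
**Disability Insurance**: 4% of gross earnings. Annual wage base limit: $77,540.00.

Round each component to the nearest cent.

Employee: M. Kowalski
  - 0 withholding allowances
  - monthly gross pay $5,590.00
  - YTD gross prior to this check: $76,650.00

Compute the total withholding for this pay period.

$314.60

State Income Tax: taxable = $5,590.00
  $120.00 + 10% × ($5,590.00 − $4,000.00) = $120.00 + 10% × $1,590.00 = $279.00
Disability Insurance: cap $77,540.00 − YTD $76,650.00 = $890.00 subject; 4% × $890.00 = $35.60
Total: $279.00 + $35.60 = $314.60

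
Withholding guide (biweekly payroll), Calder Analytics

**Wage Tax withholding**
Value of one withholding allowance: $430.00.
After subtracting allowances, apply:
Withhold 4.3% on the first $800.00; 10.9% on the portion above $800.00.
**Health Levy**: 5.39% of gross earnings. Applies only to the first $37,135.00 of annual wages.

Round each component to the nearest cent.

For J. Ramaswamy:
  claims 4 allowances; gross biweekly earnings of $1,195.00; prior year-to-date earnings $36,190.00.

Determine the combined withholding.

Wage Tax: taxable = $1,195.00 − 4×$430.00 = $-525.00
  Taxable ≤ 0 → $0.00
Health Levy: cap $37,135.00 − YTD $36,190.00 = $945.00 subject; 5.39% × $945.00 = $50.94
Total: $0.00 + $50.94 = $50.94

$50.94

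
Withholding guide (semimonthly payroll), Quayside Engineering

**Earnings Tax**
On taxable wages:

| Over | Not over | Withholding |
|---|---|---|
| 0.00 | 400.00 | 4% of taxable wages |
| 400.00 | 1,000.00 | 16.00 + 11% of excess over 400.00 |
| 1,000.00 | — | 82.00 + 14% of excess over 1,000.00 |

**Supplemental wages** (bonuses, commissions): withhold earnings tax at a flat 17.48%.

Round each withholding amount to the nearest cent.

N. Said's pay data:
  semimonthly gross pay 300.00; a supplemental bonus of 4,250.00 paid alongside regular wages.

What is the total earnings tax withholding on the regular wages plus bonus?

Earnings Tax: taxable = 300.00
  4% × 300.00 = 12.00
Supplemental (17.48% flat on bonus): 17.48% × 4,250.00 = 742.90
Total earnings tax: 12.00 + 742.90 = 754.90

754.90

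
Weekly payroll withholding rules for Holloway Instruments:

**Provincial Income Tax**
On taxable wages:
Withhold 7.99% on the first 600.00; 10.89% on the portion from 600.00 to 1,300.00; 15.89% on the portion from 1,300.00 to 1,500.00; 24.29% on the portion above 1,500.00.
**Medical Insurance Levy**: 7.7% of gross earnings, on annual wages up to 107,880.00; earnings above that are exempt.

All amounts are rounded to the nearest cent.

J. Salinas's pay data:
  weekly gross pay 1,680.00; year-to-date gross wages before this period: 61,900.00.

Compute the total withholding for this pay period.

329.03

Provincial Income Tax: taxable = 1,680.00
  155.95 + 24.29% × (1,680.00 − 1,500.00) = 155.95 + 24.29% × 180.00 = 199.67
Medical Insurance Levy: 7.7% × 1,680.00 = 129.36
Total: 199.67 + 129.36 = 329.03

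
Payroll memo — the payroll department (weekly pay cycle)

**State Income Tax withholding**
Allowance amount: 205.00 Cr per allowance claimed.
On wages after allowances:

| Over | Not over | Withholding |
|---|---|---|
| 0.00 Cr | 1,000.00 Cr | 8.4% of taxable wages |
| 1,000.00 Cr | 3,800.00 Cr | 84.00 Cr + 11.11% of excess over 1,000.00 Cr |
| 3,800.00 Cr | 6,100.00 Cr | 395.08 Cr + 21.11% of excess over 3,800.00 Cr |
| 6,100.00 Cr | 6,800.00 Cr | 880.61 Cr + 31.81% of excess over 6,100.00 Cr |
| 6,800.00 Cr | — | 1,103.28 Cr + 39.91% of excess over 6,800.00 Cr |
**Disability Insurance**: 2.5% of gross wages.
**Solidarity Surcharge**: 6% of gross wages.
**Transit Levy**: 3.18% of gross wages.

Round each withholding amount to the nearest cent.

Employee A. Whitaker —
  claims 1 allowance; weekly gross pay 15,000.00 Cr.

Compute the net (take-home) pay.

State Income Tax: taxable = 15,000.00 Cr − 1×205.00 Cr = 14,795.00 Cr
  1,103.28 Cr + 39.91% × (14,795.00 Cr − 6,800.00 Cr) = 1,103.28 Cr + 39.91% × 7,995.00 Cr = 4,294.08 Cr
Disability Insurance: 2.5% × 15,000.00 Cr = 375.00 Cr
Solidarity Surcharge: 6% × 15,000.00 Cr = 900.00 Cr
Transit Levy: 3.18% × 15,000.00 Cr = 477.00 Cr
Total withheld: 4,294.08 Cr + 375.00 Cr + 900.00 Cr + 477.00 Cr = 6,046.08 Cr
Net pay: 15,000.00 Cr − 6,046.08 Cr = 8,953.92 Cr

8,953.92 Cr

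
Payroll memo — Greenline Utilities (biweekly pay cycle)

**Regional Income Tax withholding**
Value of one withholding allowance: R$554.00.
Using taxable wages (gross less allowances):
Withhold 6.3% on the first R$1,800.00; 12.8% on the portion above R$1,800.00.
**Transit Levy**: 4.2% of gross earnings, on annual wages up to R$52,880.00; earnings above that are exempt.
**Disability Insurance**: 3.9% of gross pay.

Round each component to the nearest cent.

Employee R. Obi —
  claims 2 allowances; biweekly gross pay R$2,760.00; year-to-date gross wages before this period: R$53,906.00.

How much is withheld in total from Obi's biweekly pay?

Regional Income Tax: taxable = R$2,760.00 − 2×R$554.00 = R$1,652.00
  6.3% × R$1,652.00 = R$104.08
Transit Levy: YTD R$53,906.00 ≥ cap R$52,880.00 → R$0.00
Disability Insurance: 3.9% × R$2,760.00 = R$107.64
Total: R$104.08 + R$0.00 + R$107.64 = R$211.72

R$211.72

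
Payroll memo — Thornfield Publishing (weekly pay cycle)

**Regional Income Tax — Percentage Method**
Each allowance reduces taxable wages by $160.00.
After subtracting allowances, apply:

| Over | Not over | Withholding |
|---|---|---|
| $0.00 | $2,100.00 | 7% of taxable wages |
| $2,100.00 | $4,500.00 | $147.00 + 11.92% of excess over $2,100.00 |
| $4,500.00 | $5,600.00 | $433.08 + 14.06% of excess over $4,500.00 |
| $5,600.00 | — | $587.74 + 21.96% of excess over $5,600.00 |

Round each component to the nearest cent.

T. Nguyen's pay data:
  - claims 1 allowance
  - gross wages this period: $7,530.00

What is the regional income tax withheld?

Regional Income Tax: taxable = $7,530.00 − 1×$160.00 = $7,370.00
  $587.74 + 21.96% × ($7,370.00 − $5,600.00) = $587.74 + 21.96% × $1,770.00 = $976.43

$976.43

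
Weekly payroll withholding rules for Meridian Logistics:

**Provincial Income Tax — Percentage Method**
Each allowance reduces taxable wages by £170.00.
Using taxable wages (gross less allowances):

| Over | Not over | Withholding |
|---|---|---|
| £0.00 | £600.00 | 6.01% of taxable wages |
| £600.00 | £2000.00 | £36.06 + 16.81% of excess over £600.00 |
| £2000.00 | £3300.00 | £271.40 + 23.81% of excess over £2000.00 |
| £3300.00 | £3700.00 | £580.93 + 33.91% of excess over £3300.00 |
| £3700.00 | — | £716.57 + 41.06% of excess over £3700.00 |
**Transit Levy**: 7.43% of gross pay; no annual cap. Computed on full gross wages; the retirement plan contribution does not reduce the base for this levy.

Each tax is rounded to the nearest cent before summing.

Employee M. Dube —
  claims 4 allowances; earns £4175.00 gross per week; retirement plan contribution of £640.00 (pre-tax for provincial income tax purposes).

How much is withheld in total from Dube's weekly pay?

Provincial Income Tax: taxable = £4175.00 − £640.00 − 4×£170.00 = £2855.00
  £271.40 + 23.81% × (£2855.00 − £2000.00) = £271.40 + 23.81% × £855.00 = £474.98
Transit Levy: 7.43% × £4175.00 = £310.20
Total: £474.98 + £310.20 = £785.18

£785.18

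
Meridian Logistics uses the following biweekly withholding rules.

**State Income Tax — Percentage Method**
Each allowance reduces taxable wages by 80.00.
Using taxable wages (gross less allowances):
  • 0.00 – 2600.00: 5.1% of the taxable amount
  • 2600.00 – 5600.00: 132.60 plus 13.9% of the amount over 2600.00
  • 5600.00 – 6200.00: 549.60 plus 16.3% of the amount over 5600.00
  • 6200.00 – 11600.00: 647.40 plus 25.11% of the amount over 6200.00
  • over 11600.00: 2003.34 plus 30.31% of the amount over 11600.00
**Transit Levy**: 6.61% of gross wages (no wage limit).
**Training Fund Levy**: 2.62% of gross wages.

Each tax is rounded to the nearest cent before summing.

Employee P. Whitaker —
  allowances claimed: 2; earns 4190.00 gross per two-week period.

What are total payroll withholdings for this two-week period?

718.11

State Income Tax: taxable = 4190.00 − 2×80.00 = 4030.00
  132.60 + 13.9% × (4030.00 − 2600.00) = 132.60 + 13.9% × 1430.00 = 331.37
Transit Levy: 6.61% × 4190.00 = 276.96
Training Fund Levy: 2.62% × 4190.00 = 109.78
Total: 331.37 + 276.96 + 109.78 = 718.11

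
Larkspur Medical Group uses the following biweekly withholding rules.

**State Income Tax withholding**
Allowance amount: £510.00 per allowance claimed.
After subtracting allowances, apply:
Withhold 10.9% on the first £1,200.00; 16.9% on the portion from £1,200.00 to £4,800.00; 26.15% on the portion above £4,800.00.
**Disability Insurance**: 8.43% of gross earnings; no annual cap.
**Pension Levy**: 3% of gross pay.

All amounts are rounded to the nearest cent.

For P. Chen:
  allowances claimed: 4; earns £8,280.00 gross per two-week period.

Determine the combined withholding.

£2,062.16

State Income Tax: taxable = £8,280.00 − 4×£510.00 = £6,240.00
  £739.20 + 26.15% × (£6,240.00 − £4,800.00) = £739.20 + 26.15% × £1,440.00 = £1,115.76
Disability Insurance: 8.43% × £8,280.00 = £698.00
Pension Levy: 3% × £8,280.00 = £248.40
Total: £1,115.76 + £698.00 + £248.40 = £2,062.16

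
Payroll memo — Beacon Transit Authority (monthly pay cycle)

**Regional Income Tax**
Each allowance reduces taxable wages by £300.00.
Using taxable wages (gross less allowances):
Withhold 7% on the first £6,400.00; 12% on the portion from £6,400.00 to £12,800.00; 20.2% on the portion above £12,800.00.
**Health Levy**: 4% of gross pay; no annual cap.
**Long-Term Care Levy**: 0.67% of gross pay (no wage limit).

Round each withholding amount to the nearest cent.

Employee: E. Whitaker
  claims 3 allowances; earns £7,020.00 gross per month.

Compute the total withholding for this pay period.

Regional Income Tax: taxable = £7,020.00 − 3×£300.00 = £6,120.00
  7% × £6,120.00 = £428.40
Health Levy: 4% × £7,020.00 = £280.80
Long-Term Care Levy: 0.67% × £7,020.00 = £47.03
Total: £428.40 + £280.80 + £47.03 = £756.23

£756.23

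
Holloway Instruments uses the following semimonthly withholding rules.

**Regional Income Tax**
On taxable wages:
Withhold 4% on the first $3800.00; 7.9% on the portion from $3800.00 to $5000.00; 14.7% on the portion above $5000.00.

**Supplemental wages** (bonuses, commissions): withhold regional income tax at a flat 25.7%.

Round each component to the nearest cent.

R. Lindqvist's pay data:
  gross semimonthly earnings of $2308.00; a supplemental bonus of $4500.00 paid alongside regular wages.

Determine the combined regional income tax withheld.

Regional Income Tax: taxable = $2308.00
  4% × $2308.00 = $92.32
Supplemental (25.7% flat on bonus): 25.7% × $4500.00 = $1156.50
Total regional income tax: $92.32 + $1156.50 = $1248.82

$1248.82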